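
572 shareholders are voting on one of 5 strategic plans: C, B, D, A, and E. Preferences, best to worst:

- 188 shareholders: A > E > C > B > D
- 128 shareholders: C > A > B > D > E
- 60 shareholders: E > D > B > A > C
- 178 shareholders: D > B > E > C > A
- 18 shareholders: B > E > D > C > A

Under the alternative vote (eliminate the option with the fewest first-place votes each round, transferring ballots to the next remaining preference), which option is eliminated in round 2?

Round 1: C 128, B 18, D 178, A 188, E 60. Eliminate B.
Round 2: C 128, D 178, A 188, E 78. Eliminate E.

E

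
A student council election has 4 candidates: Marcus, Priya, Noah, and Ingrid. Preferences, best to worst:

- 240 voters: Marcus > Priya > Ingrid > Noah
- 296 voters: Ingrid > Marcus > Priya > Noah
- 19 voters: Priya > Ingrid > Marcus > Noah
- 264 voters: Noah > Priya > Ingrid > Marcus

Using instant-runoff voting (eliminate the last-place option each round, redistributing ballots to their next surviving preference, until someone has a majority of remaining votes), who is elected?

Round 1: Marcus 240, Priya 19, Noah 264, Ingrid 296. Eliminate Priya.
Round 2: Marcus 240, Noah 264, Ingrid 315. Eliminate Marcus.
Round 3: Noah 264, Ingrid 555. Ingrid has a majority.

Ingrid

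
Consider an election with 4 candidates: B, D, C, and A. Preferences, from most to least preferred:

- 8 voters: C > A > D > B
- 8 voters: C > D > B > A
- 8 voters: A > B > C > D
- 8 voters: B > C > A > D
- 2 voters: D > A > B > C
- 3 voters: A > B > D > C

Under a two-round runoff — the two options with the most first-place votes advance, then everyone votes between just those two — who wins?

C

Round 1 first-place votes: B 8, D 2, C 16, A 11.
C and A advance.
Runoff: C is preferred to A by 24 voters; A by 13.
C wins the runoff.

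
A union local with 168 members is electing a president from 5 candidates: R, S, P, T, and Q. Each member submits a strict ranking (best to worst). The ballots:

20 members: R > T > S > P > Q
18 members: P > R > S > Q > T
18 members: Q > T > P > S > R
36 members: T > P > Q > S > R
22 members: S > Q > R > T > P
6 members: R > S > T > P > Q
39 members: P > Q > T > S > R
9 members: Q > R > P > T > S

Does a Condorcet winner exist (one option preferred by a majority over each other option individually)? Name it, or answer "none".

none

Checking pairwise contests:
S beats R 115–53.
P beats S 120–48.
T beats P 102–66.
Q beats T 106–62.
P beats Q 119–49.
Every option loses at least one head-to-head, so there is no Condorcet winner.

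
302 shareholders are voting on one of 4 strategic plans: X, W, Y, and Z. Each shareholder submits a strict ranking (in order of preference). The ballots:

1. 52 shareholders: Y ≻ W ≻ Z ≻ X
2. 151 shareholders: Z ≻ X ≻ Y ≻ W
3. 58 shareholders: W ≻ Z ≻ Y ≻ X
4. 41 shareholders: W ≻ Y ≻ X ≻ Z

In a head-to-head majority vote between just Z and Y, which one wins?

Z

Voters preferring Z to Y: 209; preferring Y to Z: 93.
Z wins the head-to-head.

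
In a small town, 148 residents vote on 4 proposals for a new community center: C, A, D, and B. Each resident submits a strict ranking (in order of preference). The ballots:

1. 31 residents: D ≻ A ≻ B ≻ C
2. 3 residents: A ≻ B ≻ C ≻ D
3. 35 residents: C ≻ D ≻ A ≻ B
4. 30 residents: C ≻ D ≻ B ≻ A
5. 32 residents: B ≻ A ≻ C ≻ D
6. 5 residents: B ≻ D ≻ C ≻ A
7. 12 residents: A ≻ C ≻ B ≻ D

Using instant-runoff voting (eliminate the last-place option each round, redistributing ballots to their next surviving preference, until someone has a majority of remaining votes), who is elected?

C

Round 1: C 65, A 15, D 31, B 37. Eliminate A.
Round 2: C 77, D 31, B 40. C has a majority.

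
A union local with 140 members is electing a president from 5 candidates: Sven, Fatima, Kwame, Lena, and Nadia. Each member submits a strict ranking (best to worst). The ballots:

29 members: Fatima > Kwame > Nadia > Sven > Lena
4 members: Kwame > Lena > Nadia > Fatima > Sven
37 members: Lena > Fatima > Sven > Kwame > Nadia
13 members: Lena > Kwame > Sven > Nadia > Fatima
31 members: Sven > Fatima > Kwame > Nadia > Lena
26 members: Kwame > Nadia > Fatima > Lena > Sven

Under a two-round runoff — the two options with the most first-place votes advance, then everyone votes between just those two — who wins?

Lena

Round 1 first-place votes: Sven 31, Fatima 29, Kwame 30, Lena 50, Nadia 0.
Lena and Sven advance.
Runoff: Lena is preferred to Sven by 80 voters; Sven by 60.
Lena wins the runoff.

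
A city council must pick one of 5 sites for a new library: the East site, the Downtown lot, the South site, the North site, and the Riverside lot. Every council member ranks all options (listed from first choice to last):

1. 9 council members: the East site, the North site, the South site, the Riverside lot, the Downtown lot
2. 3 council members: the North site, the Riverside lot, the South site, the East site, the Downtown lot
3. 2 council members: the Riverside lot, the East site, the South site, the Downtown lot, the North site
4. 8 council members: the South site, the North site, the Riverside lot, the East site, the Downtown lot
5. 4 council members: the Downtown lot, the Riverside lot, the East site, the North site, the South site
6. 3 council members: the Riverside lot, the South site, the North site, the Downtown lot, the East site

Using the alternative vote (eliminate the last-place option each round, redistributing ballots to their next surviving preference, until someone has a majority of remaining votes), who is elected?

the Riverside lot

Round 1: the East site 9, the Downtown lot 4, the South site 8, the North site 3, the Riverside lot 5. Eliminate the North site.
Round 2: the East site 9, the Downtown lot 4, the South site 8, the Riverside lot 8. Eliminate the Downtown lot.
Round 3: the East site 9, the South site 8, the Riverside lot 12. Eliminate the South site.
Round 4: the East site 9, the Riverside lot 20. The Riverside lot has a majority.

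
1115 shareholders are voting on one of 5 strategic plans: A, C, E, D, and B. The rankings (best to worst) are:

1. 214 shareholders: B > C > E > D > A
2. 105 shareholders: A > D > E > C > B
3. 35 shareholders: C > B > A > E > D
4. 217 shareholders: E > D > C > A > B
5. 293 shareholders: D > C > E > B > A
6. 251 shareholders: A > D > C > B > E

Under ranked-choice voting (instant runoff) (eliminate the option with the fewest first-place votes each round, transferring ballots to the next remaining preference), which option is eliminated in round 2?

Round 1: A 356, C 35, E 217, D 293, B 214. Eliminate C.
Round 2: A 356, E 217, D 293, B 249. Eliminate E.

E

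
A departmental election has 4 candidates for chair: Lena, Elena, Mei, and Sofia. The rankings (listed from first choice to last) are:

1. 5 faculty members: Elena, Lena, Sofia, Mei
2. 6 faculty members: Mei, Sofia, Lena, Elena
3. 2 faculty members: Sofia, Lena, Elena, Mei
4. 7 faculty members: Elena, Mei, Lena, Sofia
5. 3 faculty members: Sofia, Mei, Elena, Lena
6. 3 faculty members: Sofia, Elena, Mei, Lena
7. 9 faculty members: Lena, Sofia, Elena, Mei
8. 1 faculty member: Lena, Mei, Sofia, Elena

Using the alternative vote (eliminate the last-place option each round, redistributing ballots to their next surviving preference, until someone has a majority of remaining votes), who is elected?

Round 1: Lena 10, Elena 12, Mei 6, Sofia 8. Eliminate Mei.
Round 2: Lena 10, Elena 12, Sofia 14. Eliminate Lena.
Round 3: Elena 12, Sofia 24. Sofia has a majority.

Sofia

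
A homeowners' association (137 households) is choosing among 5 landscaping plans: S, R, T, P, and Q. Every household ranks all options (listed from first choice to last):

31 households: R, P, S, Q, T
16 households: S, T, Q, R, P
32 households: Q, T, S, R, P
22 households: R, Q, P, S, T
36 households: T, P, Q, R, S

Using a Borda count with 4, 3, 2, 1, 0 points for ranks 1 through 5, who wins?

S: 31·2 + 16·4 + 32·2 + 22·1 + 36·0 = 212
R: 31·4 + 16·1 + 32·1 + 22·4 + 36·1 = 296
T: 31·0 + 16·3 + 32·3 + 22·0 + 36·4 = 288
P: 31·3 + 16·0 + 32·0 + 22·2 + 36·3 = 245
Q: 31·1 + 16·2 + 32·4 + 22·3 + 36·2 = 329
Q has the highest Borda score (329).

Q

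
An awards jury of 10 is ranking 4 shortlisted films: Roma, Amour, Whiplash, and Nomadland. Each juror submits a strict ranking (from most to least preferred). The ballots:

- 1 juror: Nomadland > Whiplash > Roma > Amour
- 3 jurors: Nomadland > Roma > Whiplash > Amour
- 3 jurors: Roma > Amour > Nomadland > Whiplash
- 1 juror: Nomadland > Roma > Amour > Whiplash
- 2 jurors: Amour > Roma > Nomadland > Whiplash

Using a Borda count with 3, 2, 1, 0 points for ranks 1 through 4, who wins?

Roma

Roma: 1·1 + 3·2 + 3·3 + 1·2 + 2·2 = 22
Amour: 1·0 + 3·0 + 3·2 + 1·1 + 2·3 = 13
Whiplash: 1·2 + 3·1 + 3·0 + 1·0 + 2·0 = 5
Nomadland: 1·3 + 3·3 + 3·1 + 1·3 + 2·1 = 20
Roma has the highest Borda score (22).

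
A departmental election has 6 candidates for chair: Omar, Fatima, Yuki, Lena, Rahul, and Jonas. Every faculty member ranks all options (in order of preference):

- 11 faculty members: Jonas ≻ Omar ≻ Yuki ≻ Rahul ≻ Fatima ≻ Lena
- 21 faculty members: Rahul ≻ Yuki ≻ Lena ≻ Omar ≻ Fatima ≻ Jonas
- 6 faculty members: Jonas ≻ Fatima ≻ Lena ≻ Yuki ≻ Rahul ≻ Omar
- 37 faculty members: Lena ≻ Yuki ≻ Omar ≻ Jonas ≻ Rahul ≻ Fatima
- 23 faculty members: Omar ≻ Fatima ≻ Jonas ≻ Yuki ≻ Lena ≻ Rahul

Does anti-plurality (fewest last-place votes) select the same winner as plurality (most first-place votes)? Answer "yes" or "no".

no

Anti-plurality — last-place votes: Omar 6, Fatima 37, Yuki 0, Lena 11, Rahul 23, Jonas 21. Winner: Yuki.
Plurality — first-place votes: Omar 23, Fatima 0, Yuki 0, Lena 37, Rahul 21, Jonas 17. Winner: Lena.
The two methods disagree.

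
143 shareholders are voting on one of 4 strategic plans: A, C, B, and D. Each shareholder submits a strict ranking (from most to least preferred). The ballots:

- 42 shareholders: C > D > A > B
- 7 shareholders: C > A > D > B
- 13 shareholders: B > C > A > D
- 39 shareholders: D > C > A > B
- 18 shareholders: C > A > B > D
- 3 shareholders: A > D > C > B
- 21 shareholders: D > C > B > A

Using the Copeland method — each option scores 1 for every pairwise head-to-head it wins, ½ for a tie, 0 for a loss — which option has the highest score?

C

A: beats B; loses to C and D → score 1.
C: beats A, B, and D → score 3.
B: loses to A, C, and D → score 0.
D: beats A and B; loses to C → score 2.
C has the best pairwise record.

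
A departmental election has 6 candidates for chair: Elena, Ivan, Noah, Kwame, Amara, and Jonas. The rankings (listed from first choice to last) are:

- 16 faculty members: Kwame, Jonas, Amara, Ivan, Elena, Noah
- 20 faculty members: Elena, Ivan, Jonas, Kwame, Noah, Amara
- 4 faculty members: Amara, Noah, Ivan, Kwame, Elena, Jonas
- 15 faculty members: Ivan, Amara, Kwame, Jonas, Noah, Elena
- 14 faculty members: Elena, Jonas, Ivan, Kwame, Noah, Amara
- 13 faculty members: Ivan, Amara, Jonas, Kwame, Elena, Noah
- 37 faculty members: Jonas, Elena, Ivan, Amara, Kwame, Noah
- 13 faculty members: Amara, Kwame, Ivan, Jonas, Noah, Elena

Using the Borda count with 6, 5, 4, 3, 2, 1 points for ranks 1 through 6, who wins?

Jonas

Elena: 16·2 + 20·6 + 4·2 + 15·1 + 14·6 + 13·2 + 37·5 + 13·1 = 483
Ivan: 16·3 + 20·5 + 4·4 + 15·6 + 14·4 + 13·6 + 37·4 + 13·4 = 588
Noah: 16·1 + 20·2 + 4·5 + 15·2 + 14·2 + 13·1 + 37·1 + 13·2 = 210
Kwame: 16·6 + 20·3 + 4·3 + 15·4 + 14·3 + 13·3 + 37·2 + 13·5 = 448
Amara: 16·4 + 20·1 + 4·6 + 15·5 + 14·1 + 13·5 + 37·3 + 13·6 = 451
Jonas: 16·5 + 20·4 + 4·1 + 15·3 + 14·5 + 13·4 + 37·6 + 13·3 = 592
Jonas has the highest Borda score (592).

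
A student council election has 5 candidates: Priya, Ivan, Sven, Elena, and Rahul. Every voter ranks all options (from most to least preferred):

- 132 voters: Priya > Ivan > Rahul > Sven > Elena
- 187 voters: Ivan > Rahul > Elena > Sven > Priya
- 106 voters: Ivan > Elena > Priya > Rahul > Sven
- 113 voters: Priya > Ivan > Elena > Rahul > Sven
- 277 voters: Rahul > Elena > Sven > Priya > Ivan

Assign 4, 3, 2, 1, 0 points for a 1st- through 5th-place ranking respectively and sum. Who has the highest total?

Rahul

Priya: 132·4 + 187·0 + 106·2 + 113·4 + 277·1 = 1469
Ivan: 132·3 + 187·4 + 106·4 + 113·3 + 277·0 = 1907
Sven: 132·1 + 187·1 + 106·0 + 113·0 + 277·2 = 873
Elena: 132·0 + 187·2 + 106·3 + 113·2 + 277·3 = 1749
Rahul: 132·2 + 187·3 + 106·1 + 113·1 + 277·4 = 2152
Rahul has the highest Borda score (2152).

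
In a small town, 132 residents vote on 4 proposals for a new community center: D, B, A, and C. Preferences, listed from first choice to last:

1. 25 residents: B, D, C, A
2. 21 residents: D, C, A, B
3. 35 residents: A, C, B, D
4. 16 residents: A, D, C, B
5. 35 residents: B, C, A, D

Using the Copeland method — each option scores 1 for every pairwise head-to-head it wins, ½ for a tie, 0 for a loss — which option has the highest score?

D: loses to B, A, and C → score 0.
B: beats D; loses to A and C → score 1.
A: beats D and B; loses to C → score 2.
C: beats D, B, and A → score 3.
C has the best pairwise record.

C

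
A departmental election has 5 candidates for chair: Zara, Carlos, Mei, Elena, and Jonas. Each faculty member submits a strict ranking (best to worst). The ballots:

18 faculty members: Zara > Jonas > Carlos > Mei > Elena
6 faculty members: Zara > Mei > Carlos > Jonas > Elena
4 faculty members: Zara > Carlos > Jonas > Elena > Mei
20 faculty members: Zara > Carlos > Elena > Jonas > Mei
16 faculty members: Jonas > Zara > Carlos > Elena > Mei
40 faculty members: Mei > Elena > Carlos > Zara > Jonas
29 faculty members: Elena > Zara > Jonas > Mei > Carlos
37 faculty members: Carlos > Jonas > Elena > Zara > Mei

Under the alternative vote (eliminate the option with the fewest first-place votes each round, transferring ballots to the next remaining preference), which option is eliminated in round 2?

Elena

Round 1: Zara 48, Carlos 37, Mei 40, Elena 29, Jonas 16. Eliminate Jonas.
Round 2: Zara 64, Carlos 37, Mei 40, Elena 29. Eliminate Elena.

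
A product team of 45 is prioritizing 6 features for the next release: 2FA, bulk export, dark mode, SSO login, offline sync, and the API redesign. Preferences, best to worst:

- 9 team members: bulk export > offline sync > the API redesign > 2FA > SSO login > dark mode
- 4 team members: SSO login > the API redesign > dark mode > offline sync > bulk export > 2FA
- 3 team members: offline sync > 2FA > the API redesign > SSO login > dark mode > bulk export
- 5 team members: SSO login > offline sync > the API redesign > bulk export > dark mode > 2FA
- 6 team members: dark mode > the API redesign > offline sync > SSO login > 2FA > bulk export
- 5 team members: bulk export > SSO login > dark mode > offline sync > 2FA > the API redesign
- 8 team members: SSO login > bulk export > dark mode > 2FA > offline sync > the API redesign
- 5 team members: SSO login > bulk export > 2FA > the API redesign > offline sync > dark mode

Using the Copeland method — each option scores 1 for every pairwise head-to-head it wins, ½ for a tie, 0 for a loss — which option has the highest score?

2FA: loses to bulk export, dark mode, SSO login, offline sync, and the API redesign → score 0.
bulk export: beats 2FA, dark mode, offline sync, and the API redesign; loses to SSO login → score 4.
dark mode: beats 2FA and offline sync; loses to bulk export, SSO login, and the API redesign → score 2.
SSO login: beats 2FA, bulk export, dark mode, offline sync, and the API redesign → score 5.
offline sync: beats 2FA and the API redesign; loses to bulk export, dark mode, and SSO login → score 2.
the API redesign: beats 2FA and dark mode; loses to bulk export, SSO login, and offline sync → score 2.
SSO login has the best pairwise record.

SSO login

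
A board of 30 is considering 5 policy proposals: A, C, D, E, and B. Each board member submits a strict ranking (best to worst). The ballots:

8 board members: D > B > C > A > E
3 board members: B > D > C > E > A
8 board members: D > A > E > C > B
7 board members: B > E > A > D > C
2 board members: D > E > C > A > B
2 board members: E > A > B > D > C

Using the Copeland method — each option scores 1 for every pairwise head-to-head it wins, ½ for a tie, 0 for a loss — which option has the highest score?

A: beats C and E; loses to D and B → score 2.
C: loses to A, D, E, and B → score 0.
D: beats A, C, E, and B → score 4.
E: beats C; loses to A, D, and B → score 1.
B: beats A, C, and E; loses to D → score 3.
D has the best pairwise record.

D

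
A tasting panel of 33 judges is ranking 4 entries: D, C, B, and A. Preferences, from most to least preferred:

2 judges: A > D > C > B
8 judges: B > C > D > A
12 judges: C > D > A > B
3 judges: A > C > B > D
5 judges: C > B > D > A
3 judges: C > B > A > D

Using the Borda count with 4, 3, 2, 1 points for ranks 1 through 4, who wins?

D: 2·3 + 8·2 + 12·3 + 3·1 + 5·2 + 3·1 = 74
C: 2·2 + 8·3 + 12·4 + 3·3 + 5·4 + 3·4 = 117
B: 2·1 + 8·4 + 12·1 + 3·2 + 5·3 + 3·3 = 76
A: 2·4 + 8·1 + 12·2 + 3·4 + 5·1 + 3·2 = 63
C has the highest Borda score (117).

C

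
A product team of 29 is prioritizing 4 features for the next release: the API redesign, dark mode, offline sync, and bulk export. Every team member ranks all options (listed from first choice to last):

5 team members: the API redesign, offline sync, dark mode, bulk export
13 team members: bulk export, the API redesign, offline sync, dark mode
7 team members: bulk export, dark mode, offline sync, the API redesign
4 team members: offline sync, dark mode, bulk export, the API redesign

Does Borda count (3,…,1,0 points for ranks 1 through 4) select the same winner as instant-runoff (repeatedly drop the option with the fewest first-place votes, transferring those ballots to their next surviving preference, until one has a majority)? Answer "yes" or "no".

yes

Borda — scores: the API redesign 41, dark mode 27, offline sync 42, bulk export 64. Winner: bulk export.
Instant-runoff — R1 the API redesign 5, dark mode 0, offline sync 4, bulk export 20 (bulk export winner). Winner: bulk export.
The two methods agree.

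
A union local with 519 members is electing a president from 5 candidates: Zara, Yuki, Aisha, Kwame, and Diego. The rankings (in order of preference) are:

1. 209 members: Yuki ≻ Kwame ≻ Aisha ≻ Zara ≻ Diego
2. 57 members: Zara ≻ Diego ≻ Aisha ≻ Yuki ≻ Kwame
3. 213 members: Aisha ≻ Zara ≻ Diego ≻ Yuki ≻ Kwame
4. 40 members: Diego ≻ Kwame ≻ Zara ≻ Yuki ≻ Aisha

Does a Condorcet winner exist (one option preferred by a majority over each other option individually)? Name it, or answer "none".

Aisha

Aisha vs Zara: 422–97 for Aisha.
Aisha vs Yuki: 270–249 for Aisha.
Aisha vs Kwame: 270–249 for Aisha.
Aisha vs Diego: 422–97 for Aisha.
Aisha beats every other option head-to-head.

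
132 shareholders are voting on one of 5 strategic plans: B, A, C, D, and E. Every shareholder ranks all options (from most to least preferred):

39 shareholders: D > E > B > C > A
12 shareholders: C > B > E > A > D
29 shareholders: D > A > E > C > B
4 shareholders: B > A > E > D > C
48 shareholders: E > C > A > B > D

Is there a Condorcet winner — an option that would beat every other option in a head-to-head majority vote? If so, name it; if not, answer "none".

D vs B: 68–64 for D.
D vs A: 68–64 for D.
D vs C: 72–60 for D.
D vs E: 68–64 for D.
D beats every other option head-to-head.

D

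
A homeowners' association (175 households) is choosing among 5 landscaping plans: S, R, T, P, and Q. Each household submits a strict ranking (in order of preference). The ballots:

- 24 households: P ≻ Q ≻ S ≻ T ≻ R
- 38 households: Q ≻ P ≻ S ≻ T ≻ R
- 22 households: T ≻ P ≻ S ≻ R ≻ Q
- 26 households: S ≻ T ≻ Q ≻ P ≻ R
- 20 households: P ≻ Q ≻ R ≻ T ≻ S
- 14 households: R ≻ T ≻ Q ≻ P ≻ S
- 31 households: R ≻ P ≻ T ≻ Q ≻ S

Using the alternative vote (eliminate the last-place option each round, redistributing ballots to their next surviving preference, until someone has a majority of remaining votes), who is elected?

P

Round 1: S 26, R 45, T 22, P 44, Q 38. Eliminate T.
Round 2: S 26, R 45, P 66, Q 38. Eliminate S.
Round 3: R 45, P 66, Q 64. Eliminate R.
Round 4: P 97, Q 78. P has a majority.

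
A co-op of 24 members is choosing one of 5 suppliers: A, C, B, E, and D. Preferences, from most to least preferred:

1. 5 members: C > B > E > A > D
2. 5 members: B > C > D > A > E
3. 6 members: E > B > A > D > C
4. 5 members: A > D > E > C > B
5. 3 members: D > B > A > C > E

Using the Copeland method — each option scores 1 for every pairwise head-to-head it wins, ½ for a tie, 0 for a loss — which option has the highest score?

A: beats C, E, and D; loses to B → score 3.
C: beats E; loses to A, B, and D → score 1.
B: beats A, C, E, and D → score 4.
E: loses to A, C, B, and D → score 0.
D: beats C and E; loses to A and B → score 2.
B has the best pairwise record.

B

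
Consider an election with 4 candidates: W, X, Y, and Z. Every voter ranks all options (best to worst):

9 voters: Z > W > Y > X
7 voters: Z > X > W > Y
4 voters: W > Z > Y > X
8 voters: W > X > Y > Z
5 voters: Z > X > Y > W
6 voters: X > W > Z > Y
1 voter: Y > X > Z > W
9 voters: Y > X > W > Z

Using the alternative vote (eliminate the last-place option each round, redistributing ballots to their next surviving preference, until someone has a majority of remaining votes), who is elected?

W

Round 1: W 12, X 6, Y 10, Z 21. Eliminate X.
Round 2: W 18, Y 10, Z 21. Eliminate Y.
Round 3: W 27, Z 22. W has a majority.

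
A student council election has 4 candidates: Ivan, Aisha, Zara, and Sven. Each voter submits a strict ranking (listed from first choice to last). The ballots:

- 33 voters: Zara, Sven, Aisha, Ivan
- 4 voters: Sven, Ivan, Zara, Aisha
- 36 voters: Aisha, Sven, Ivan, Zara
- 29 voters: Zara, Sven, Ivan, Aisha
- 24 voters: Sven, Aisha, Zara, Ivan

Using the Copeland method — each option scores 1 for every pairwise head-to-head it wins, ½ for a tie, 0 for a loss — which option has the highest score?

Ivan: loses to Aisha, Zara, and Sven → score 0.
Aisha: beats Ivan; loses to Zara and Sven → score 1.
Zara: beats Ivan and Aisha; loses to Sven → score 2.
Sven: beats Ivan, Aisha, and Zara → score 3.
Sven has the best pairwise record.

Sven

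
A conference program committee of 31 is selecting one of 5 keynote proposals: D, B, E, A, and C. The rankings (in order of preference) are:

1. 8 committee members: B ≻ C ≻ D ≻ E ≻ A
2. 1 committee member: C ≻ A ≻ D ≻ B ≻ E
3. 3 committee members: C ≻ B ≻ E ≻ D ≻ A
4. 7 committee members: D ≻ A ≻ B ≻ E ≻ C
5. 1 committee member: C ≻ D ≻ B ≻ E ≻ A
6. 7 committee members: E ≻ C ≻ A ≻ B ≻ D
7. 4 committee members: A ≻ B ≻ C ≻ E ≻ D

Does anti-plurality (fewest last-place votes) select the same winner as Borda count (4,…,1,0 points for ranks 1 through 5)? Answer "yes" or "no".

Anti-plurality — last-place votes: D 11, B 0, E 1, A 12, C 7. Winner: B.
Borda — scores: D 52, B 77, E 54, A 54, C 73. Winner: B.
The two methods agree.

yes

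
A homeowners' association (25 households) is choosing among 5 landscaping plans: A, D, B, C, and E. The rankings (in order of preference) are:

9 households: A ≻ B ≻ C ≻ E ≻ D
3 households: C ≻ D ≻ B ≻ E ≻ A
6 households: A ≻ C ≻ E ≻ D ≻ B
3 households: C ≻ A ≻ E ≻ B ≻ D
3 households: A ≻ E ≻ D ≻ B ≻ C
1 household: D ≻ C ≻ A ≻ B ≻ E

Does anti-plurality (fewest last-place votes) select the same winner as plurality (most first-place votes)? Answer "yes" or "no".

Anti-plurality — last-place votes: A 3, D 12, B 6, C 3, E 1. Winner: E.
Plurality — first-place votes: A 18, D 1, B 0, C 6, E 0. Winner: A.
The two methods disagree.

no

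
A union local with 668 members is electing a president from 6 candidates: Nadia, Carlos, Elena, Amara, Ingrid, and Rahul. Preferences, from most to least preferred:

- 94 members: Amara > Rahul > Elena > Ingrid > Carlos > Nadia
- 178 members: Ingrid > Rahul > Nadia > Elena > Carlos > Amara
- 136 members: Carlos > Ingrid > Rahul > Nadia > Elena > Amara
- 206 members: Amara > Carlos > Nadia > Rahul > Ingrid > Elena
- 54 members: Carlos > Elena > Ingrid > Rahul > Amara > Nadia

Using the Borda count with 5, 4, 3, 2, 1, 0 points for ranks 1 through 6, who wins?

Carlos

Nadia: 94·0 + 178·3 + 136·2 + 206·3 + 54·0 = 1424
Carlos: 94·1 + 178·1 + 136·5 + 206·4 + 54·5 = 2046
Elena: 94·3 + 178·2 + 136·1 + 206·0 + 54·4 = 990
Amara: 94·5 + 178·0 + 136·0 + 206·5 + 54·1 = 1554
Ingrid: 94·2 + 178·5 + 136·4 + 206·1 + 54·3 = 1990
Rahul: 94·4 + 178·4 + 136·3 + 206·2 + 54·2 = 2016
Carlos has the highest Borda score (2046).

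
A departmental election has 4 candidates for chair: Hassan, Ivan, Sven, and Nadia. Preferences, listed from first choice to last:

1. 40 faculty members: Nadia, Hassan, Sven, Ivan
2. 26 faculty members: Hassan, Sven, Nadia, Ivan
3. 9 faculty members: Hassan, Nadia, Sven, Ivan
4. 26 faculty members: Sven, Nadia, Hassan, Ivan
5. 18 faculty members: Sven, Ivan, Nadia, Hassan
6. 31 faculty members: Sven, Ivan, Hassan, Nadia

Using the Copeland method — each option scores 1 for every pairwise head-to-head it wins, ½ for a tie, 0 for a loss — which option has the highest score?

Hassan: beats Ivan; ties Sven; loses to Nadia → score 1.5.
Ivan: loses to Hassan, Sven, and Nadia → score 0.
Sven: beats Ivan and Nadia; ties Hassan → score 2.5.
Nadia: beats Hassan and Ivan; loses to Sven → score 2.
Sven has the best pairwise record.

Sven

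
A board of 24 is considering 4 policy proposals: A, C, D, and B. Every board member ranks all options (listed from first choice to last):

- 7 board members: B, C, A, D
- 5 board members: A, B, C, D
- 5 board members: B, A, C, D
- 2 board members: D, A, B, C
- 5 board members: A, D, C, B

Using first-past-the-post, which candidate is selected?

B

First-place votes: A 10, C 0, D 2, B 12.
B has the most first-place votes.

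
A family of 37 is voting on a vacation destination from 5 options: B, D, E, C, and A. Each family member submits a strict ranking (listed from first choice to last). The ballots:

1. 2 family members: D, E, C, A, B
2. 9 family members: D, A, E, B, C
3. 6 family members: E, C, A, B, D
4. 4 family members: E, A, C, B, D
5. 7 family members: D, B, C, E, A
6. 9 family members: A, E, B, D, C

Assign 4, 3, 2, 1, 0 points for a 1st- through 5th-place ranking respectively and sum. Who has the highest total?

E

B: 2·0 + 9·1 + 6·1 + 4·1 + 7·3 + 9·2 = 58
D: 2·4 + 9·4 + 6·0 + 4·0 + 7·4 + 9·1 = 81
E: 2·3 + 9·2 + 6·4 + 4·4 + 7·1 + 9·3 = 98
C: 2·2 + 9·0 + 6·3 + 4·2 + 7·2 + 9·0 = 44
A: 2·1 + 9·3 + 6·2 + 4·3 + 7·0 + 9·4 = 89
E has the highest Borda score (98).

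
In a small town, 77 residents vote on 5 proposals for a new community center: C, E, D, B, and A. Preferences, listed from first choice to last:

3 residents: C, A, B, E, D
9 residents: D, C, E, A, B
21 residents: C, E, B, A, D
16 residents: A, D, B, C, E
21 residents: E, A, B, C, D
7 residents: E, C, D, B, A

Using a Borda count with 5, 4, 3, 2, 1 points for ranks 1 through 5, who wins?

C: 3·5 + 9·4 + 21·5 + 16·2 + 21·2 + 7·4 = 258
E: 3·2 + 9·3 + 21·4 + 16·1 + 21·5 + 7·5 = 273
D: 3·1 + 9·5 + 21·1 + 16·4 + 21·1 + 7·3 = 175
B: 3·3 + 9·1 + 21·3 + 16·3 + 21·3 + 7·2 = 206
A: 3·4 + 9·2 + 21·2 + 16·5 + 21·4 + 7·1 = 243
E has the highest Borda score (273).

E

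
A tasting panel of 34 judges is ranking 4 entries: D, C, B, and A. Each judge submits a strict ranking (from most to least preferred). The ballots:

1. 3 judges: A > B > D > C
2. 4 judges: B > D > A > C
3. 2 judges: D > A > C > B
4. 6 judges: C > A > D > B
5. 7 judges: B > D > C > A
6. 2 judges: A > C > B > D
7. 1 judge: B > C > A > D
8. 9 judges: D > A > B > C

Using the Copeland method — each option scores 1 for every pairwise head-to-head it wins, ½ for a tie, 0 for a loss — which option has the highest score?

D

D: beats C and A; ties B → score 2.5.
C: loses to D, B, and A → score 0.
B: beats C; ties D; loses to A → score 1.5.
A: beats C and B; loses to D → score 2.
D has the best pairwise record.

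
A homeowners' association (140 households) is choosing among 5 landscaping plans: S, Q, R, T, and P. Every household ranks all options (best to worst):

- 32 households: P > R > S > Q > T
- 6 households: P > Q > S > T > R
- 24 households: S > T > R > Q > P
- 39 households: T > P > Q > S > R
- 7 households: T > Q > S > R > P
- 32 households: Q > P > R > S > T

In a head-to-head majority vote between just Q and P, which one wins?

P

Voters preferring Q to P: 63; preferring P to Q: 77.
P wins the head-to-head.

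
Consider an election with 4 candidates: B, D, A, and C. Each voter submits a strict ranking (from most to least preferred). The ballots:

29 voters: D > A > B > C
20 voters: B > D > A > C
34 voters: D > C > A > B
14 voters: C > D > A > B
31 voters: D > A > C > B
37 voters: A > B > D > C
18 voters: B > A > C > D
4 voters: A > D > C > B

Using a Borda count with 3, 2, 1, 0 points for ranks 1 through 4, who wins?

D

B: 29·1 + 20·3 + 34·0 + 14·0 + 31·0 + 37·2 + 18·3 + 4·0 = 217
D: 29·3 + 20·2 + 34·3 + 14·2 + 31·3 + 37·1 + 18·0 + 4·2 = 395
A: 29·2 + 20·1 + 34·1 + 14·1 + 31·2 + 37·3 + 18·2 + 4·3 = 347
C: 29·0 + 20·0 + 34·2 + 14·3 + 31·1 + 37·0 + 18·1 + 4·1 = 163
D has the highest Borda score (395).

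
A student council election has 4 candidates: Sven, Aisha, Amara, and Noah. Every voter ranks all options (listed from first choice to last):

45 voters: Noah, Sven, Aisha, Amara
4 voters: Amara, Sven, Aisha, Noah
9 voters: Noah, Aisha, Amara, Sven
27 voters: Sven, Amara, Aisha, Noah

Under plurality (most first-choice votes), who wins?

First-place votes: Sven 27, Aisha 0, Amara 4, Noah 54.
Noah has the most first-place votes.

Noah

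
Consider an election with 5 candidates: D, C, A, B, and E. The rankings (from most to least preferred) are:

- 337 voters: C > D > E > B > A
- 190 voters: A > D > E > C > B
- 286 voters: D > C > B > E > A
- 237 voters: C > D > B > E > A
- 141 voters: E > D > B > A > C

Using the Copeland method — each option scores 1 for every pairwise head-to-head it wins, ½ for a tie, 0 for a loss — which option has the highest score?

D: beats C, A, B, and E → score 4.
C: beats A, B, and E; loses to D → score 3.
A: loses to D, C, B, and E → score 0.
B: beats A; loses to D, C, and E → score 1.
E: beats A and B; loses to D and C → score 2.
D has the best pairwise record.

D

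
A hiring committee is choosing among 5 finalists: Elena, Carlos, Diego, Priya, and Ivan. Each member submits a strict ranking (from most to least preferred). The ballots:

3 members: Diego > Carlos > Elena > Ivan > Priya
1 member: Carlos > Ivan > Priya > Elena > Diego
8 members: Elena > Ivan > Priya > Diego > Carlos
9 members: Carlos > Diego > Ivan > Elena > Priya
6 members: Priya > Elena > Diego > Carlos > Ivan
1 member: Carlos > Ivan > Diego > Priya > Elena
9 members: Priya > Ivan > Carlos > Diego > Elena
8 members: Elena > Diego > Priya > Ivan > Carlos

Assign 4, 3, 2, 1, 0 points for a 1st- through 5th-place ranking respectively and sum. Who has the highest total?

Elena: 3·2 + 1·1 + 8·4 + 9·1 + 6·3 + 1·0 + 9·0 + 8·4 = 98
Carlos: 3·3 + 1·4 + 8·0 + 9·4 + 6·1 + 1·4 + 9·2 + 8·0 = 77
Diego: 3·4 + 1·0 + 8·1 + 9·3 + 6·2 + 1·2 + 9·1 + 8·3 = 94
Priya: 3·0 + 1·2 + 8·2 + 9·0 + 6·4 + 1·1 + 9·4 + 8·2 = 95
Ivan: 3·1 + 1·3 + 8·3 + 9·2 + 6·0 + 1·3 + 9·3 + 8·1 = 86
Elena has the highest Borda score (98).

Elena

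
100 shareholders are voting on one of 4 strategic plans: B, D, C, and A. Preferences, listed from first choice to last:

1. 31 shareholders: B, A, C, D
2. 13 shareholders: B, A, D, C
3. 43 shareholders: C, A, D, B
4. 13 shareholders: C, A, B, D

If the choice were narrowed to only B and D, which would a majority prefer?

Voters preferring B to D: 57; preferring D to B: 43.
B wins the head-to-head.

B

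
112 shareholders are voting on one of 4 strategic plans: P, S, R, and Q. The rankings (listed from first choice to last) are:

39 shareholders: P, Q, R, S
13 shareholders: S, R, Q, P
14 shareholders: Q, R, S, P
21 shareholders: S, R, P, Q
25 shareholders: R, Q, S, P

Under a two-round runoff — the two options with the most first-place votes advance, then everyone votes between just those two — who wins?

Round 1 first-place votes: P 39, S 34, R 25, Q 14.
P and S advance.
Runoff: P is preferred to S by 39 voters; S by 73.
S wins the runoff.

S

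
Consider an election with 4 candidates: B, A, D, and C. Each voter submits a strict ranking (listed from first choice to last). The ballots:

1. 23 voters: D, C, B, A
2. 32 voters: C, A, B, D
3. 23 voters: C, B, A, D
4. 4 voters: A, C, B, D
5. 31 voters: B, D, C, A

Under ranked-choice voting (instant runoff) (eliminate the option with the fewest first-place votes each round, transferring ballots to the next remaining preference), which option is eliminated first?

A

Round 1: B 31, A 4, D 23, C 55. Eliminate A.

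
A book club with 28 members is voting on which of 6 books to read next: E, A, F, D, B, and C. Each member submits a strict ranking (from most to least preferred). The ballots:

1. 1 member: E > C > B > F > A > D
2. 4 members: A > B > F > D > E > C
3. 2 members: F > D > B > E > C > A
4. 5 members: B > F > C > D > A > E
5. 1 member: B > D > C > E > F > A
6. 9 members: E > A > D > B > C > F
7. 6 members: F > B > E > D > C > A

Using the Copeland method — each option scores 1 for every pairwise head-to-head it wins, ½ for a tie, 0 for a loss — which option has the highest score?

E: beats A, D, and C; loses to F and B → score 3.
A: ties D; loses to E, F, B, and C → score 0.5.
F: beats E, A, D, and C; loses to B → score 4.
D: beats C; ties A; loses to E, F, and B → score 1.5.
B: beats E, A, F, D, and C → score 5.
C: beats A; loses to E, F, D, and B → score 1.
B has the best pairwise record.

B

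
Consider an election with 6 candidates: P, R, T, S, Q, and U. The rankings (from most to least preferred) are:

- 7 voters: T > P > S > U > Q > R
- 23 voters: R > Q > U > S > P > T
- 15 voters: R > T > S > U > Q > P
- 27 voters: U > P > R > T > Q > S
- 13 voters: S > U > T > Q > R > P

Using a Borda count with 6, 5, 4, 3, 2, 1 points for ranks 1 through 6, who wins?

U

P: 7·5 + 23·2 + 15·1 + 27·5 + 13·1 = 244
R: 7·1 + 23·6 + 15·6 + 27·4 + 13·2 = 369
T: 7·6 + 23·1 + 15·5 + 27·3 + 13·4 = 273
S: 7·4 + 23·3 + 15·4 + 27·1 + 13·6 = 262
Q: 7·2 + 23·5 + 15·2 + 27·2 + 13·3 = 252
U: 7·3 + 23·4 + 15·3 + 27·6 + 13·5 = 385
U has the highest Borda score (385).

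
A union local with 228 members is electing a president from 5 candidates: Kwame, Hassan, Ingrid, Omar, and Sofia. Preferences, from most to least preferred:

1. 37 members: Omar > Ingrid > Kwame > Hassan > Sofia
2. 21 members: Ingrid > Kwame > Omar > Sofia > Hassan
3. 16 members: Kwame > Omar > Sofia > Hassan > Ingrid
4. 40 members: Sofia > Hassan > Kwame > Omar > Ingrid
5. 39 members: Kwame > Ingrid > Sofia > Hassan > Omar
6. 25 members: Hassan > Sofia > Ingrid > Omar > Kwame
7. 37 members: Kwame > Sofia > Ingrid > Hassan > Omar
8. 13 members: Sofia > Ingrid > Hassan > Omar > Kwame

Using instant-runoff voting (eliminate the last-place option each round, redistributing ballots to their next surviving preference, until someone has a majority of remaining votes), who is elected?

Round 1: Kwame 92, Hassan 25, Ingrid 21, Omar 37, Sofia 53. Eliminate Ingrid.
Round 2: Kwame 113, Hassan 25, Omar 37, Sofia 53. Eliminate Hassan.
Round 3: Kwame 113, Omar 37, Sofia 78. Eliminate Omar.
Round 4: Kwame 150, Sofia 78. Kwame has a majority.

Kwame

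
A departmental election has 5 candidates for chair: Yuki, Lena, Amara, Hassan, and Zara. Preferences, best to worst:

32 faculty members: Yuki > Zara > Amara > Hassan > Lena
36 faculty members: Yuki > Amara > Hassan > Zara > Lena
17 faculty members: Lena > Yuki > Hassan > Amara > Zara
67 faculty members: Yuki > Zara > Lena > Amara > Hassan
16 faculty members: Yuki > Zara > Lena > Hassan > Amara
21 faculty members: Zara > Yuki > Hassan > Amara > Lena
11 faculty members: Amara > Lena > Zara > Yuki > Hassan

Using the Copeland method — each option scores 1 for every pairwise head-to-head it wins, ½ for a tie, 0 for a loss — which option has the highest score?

Yuki: beats Lena, Amara, Hassan, and Zara → score 4.
Lena: beats Hassan; ties Amara; loses to Yuki and Zara → score 1.5.
Amara: beats Hassan; ties Lena; loses to Yuki and Zara → score 1.5.
Hassan: loses to Yuki, Lena, Amara, and Zara → score 0.
Zara: beats Lena, Amara, and Hassan; loses to Yuki → score 3.
Yuki has the best pairwise record.

Yuki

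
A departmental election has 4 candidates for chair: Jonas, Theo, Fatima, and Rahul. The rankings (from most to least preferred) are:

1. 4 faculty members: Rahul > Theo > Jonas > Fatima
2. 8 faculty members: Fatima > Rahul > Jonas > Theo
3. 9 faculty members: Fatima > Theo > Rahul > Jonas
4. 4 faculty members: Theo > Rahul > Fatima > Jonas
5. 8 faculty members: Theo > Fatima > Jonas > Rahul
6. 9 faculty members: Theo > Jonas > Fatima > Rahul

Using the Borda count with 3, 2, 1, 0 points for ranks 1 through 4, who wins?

Jonas: 4·1 + 8·1 + 9·0 + 4·0 + 8·1 + 9·2 = 38
Theo: 4·2 + 8·0 + 9·2 + 4·3 + 8·3 + 9·3 = 89
Fatima: 4·0 + 8·3 + 9·3 + 4·1 + 8·2 + 9·1 = 80
Rahul: 4·3 + 8·2 + 9·1 + 4·2 + 8·0 + 9·0 = 45
Theo has the highest Borda score (89).

Theo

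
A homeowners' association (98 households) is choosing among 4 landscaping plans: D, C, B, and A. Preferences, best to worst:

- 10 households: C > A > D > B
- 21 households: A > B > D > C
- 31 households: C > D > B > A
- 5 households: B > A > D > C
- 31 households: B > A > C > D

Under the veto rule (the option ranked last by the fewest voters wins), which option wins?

Last-place votes: D 31, C 26, B 10, A 31.
B is ranked last by the fewest voters, so B wins.

B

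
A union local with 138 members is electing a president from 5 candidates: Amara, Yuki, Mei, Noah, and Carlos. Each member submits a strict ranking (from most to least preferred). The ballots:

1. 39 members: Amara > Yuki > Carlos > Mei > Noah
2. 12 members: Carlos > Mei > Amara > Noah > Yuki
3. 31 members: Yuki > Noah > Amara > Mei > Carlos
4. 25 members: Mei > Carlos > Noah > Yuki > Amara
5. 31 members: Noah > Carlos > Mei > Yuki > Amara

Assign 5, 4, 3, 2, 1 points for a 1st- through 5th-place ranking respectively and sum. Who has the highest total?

Yuki

Amara: 39·5 + 12·3 + 31·3 + 25·1 + 31·1 = 380
Yuki: 39·4 + 12·1 + 31·5 + 25·2 + 31·2 = 435
Mei: 39·2 + 12·4 + 31·2 + 25·5 + 31·3 = 406
Noah: 39·1 + 12·2 + 31·4 + 25·3 + 31·5 = 417
Carlos: 39·3 + 12·5 + 31·1 + 25·4 + 31·4 = 432
Yuki has the highest Borda score (435).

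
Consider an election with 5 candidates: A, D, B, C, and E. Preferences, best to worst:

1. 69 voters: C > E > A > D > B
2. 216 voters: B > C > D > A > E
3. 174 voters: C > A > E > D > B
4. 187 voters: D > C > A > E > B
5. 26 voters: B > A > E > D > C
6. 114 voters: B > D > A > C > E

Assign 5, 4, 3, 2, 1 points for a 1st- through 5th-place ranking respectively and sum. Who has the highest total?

A: 69·3 + 216·2 + 174·4 + 187·3 + 26·4 + 114·3 = 2342
D: 69·2 + 216·3 + 174·2 + 187·5 + 26·2 + 114·4 = 2577
B: 69·1 + 216·5 + 174·1 + 187·1 + 26·5 + 114·5 = 2210
C: 69·5 + 216·4 + 174·5 + 187·4 + 26·1 + 114·2 = 3081
E: 69·4 + 216·1 + 174·3 + 187·2 + 26·3 + 114·1 = 1580
C has the highest Borda score (3081).

C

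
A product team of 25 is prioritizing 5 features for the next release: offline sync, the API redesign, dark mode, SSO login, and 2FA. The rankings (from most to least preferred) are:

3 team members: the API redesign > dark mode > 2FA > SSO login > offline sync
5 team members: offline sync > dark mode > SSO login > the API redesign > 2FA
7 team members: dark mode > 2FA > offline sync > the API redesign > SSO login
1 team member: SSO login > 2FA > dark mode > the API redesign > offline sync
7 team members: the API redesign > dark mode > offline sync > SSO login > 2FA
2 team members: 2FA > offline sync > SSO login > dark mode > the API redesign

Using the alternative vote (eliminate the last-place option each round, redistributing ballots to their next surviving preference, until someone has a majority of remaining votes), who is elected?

dark mode

Round 1: offline sync 5, the API redesign 10, dark mode 7, SSO login 1, 2FA 2. Eliminate SSO login.
Round 2: offline sync 5, the API redesign 10, dark mode 7, 2FA 3. Eliminate 2FA.
Round 3: offline sync 7, the API redesign 10, dark mode 8. Eliminate offline sync.
Round 4: the API redesign 10, dark mode 15. Dark mode has a majority.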